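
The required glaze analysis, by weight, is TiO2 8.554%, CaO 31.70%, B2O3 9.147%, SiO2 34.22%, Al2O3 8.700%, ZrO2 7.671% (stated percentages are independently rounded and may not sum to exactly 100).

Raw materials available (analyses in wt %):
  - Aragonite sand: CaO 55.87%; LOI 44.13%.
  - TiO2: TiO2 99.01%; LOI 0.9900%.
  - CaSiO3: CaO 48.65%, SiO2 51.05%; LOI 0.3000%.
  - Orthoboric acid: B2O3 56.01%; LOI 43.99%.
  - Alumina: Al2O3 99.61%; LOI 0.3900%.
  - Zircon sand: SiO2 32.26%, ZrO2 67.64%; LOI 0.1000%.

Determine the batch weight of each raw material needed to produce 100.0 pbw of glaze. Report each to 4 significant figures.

Batch per 100.0 pbw glaze:
  Aragonite sand: 4.610 pbw
  TiO2: 8.640 pbw
  CaSiO3: 59.87 pbw
  Orthoboric acid: 16.33 pbw
  Alumina: 8.734 pbw
  Zircon sand: 11.34 pbw
Total batch = 109.5 pbw; LOI loss = 9.529 pbw; yield = 91.30%

Exact precision is held in all steps — in-progress results appear (rounded to 4 significant figures) on the page; a single rounding completes each reported value. The derived quantities (glass mass, LOI, the yield, the six compositions, totals) are carried from the weighed amounts at 100.0 pbw of glass in full precision exactly as printed in either problem or answer.
Per-oxide target masses for 100.0 pbw glaze:
  TiO2: 8.554% × 100.0 = 8.554 pbw
  CaO: 31.70% × 100.0 = 31.70 pbw
  B2O3: 9.147% × 100.0 = 9.147 pbw
  SiO2: 34.22% × 100.0 = 34.22 pbw
  Al2O3: 8.700% × 100.0 = 8.700 pbw
  ZrO2: 7.671% × 100.0 = 7.671 pbw
Sums-versus-targets review given the weights on record, on the stated basis (every target is met by its sum once rounding is allowed for):
  TiO2: 8.640·0.9901 = 8.554 pbw (target 8.554 pbw)
  CaO: 4.610·0.5587 + 59.87·0.4865 = 31.70 pbw (target 31.70 pbw)
  B2O3: 16.33·0.5601 = 9.146 pbw (target 9.147 pbw)
  SiO2: 59.87·0.5105 + 11.34·0.3226 = 34.22 pbw (target 34.22 pbw)
  Al2O3: 8.734·0.9961 = 8.700 pbw (target 8.700 pbw)
  ZrO2: 11.34·0.6764 = 7.670 pbw (target 7.671 pbw)
Glass-mass bookkeeping: net batch after ignition = 100.0 pbw (summing oxide targets gives 99.99 pbw; stated basis 100.0 pbw — a pure rounding effect).
Total batch = Σ batch = 109.5 pbw; LOI removed, Σ of batch·LOI: 9.529 pbw; yield = glass ÷ total batch = 91.30%.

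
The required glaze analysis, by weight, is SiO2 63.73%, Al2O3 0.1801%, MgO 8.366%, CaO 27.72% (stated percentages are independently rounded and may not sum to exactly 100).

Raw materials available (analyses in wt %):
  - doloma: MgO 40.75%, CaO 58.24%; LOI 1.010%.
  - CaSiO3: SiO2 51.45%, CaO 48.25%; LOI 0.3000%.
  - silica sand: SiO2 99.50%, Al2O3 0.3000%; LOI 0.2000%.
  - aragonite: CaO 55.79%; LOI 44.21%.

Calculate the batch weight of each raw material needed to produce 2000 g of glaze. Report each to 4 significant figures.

Working values appear, rounded to four significant figures, in the printout — the whole derivation holds full precision at all times. Every reported number is rounded exactly once; the derived quantities (net glass mass, totals, ignition loss, yield, four oxide percentages) are carried from the batch weights for 2000 g of glass in exact precision precisely as stated by either problem or answer.
Target oxide masses per 2000 g glaze:
  SiO2: 63.73% × 2000 = 1275 g
  Al2O3: 0.1801% × 2000 = 3.602 g
  MgO: 8.366% × 2000 = 167.3 g
  CaO: 27.72% × 2000 = 554.4 g
A balance pass over the oxides, from the weights as reported, on the stated basis (delivered sums recover each target within answer rounding):
  SiO2: 155.4·0.5145 + 1201·0.9950 = 1275 g (target 1275 g)
  Al2O3: 1201·0.003000 = 3.603 g (target 3.602 g)
  MgO: 410.6·0.4075 = 167.3 g (target 167.3 g)
  CaO: 410.6·0.5824 + 155.4·0.4825 + 430.7·0.5579 = 554.4 g (target 554.4 g)
Glass mass check: batch Σ − ignition loss = 2000 g (the targets, summed, come to 2000 g; against the stated basis, 2000 g — any gap is answer rounding).
Total batch = Σ batch = 2198 g; ignition loss, Σ(batch × LOI) = 197.4 g; as yield: glass ÷ batch → 91.02%.

Batch per 2000 g glaze:
  doloma: 410.6 g
  CaSiO3: 155.4 g
  silica sand: 1201 g
  aragonite: 430.7 g
Total batch = 2198 g; LOI loss = 197.4 g; yield = 91.02%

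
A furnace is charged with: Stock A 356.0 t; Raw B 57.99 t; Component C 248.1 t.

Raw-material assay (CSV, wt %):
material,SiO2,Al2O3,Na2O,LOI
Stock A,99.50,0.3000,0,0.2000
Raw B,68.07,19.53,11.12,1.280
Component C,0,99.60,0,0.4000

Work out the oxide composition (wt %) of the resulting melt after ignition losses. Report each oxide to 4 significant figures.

Glass mass = 659.6 t (batch 662.1 − LOI 2.447).
Composition: SiO2 59.68%, Al2O3 39.34%, Na2O 0.9776%

In-progress results are shown (rounded to 4 significant figures) when written out. The whole derivation runs at full float precision in all steps — a single rounding produces every reported value. All derived quantities, which include LOI, three oxide percentages, totals, net glass mass, the yield, are computed in exact precision, precisely as stated by the problem or answer text, starting from the weights per 659.6 t of glass.
Per-oxide mass from batch:
  SiO2: 356.0·0.9950 + 57.99·0.6807 = 393.7 t
  Al2O3: 356.0·0.003000 + 57.99·0.1953 + 248.1·0.9960 = 259.5 t
  Na2O: 57.99·0.1112 = 6.448 t
LOI: 356.0·0.002000 + 57.99·0.01280 + 248.1·0.004000 = 2.447 t
Net of LOI, the glass mass = 662.1 − 2.447 = 659.6 t (consistent with Σ oxide mass)
wt % = oxide mass / glass mass × 100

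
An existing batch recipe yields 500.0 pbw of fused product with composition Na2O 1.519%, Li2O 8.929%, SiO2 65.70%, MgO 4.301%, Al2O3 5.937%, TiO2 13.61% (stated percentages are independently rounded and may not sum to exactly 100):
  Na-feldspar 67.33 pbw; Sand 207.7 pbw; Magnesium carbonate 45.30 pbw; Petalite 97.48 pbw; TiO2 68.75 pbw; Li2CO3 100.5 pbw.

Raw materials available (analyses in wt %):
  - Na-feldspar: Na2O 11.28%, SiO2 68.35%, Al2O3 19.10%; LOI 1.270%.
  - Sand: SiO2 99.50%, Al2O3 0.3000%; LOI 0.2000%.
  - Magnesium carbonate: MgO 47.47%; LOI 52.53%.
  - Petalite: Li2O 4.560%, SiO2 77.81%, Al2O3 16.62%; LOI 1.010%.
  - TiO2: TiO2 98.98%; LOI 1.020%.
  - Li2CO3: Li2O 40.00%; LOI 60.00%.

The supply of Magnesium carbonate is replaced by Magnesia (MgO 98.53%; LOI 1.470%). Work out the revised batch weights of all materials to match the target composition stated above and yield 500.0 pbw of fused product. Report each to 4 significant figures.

All internal work maintains full precision in every operation — mid-chain values are printed, with 4-significant-digit rounding, as written; every reported value carries a single rounding. All derived quantities (LOI, the yield, glass mass, totals, the six compositions) are carried using the weight values per 500.0 pbw of glass at full float precision as written in problem or answer.
The oxide mass targets at 500.0 pbw fused product:
  Na2O: 1.519% × 500.0 = 7.595 pbw
  Li2O: 8.929% × 500.0 = 44.64 pbw
  SiO2: 65.70% × 500.0 = 328.5 pbw
  MgO: 4.301% × 500.0 = 21.50 pbw
  Al2O3: 5.937% × 500.0 = 29.68 pbw
  TiO2: 13.61% × 500.0 = 68.05 pbw
Balance tally, oxide-wise, from the weights as reported, on the stated basis (sum by sum, the targets are met modulo rounding of the values):
  Na2O: 67.33·0.1128 = 7.595 pbw (target 7.595 pbw)
  Li2O: 97.48·0.04560 + 100.5·0.4000 = 44.65 pbw (target 44.64 pbw)
  SiO2: 67.33·0.6835 + 207.7·0.9950 + 97.48·0.7781 = 328.5 pbw (target 328.5 pbw)
  MgO: 21.83·0.9853 = 21.51 pbw (target 21.50 pbw)
  Al2O3: 67.33·0.1910 + 207.7·0.003000 + 97.48·0.1662 = 29.68 pbw (target 29.68 pbw)
  TiO2: 68.75·0.9898 = 68.05 pbw (target 68.05 pbw)
Glass mass check: net batch after ignition = 500.0 pbw (the targets, summed, come to 500.0 pbw; with the basis standing at 500.0 pbw — rounding explains the deltas).
Batch total: Σ batch = 563.6 pbw; the LOI term Σ batch·LOI equals 63.58 pbw; glass ÷ batch gives a yield of 88.72%.

Revised batch per 500.0 pbw fused product:
  Na-feldspar: 67.33 pbw
  Sand: 207.7 pbw
  Magnesia: 21.83 pbw
  Petalite: 97.48 pbw
  TiO2: 68.75 pbw
  Li2CO3: 100.5 pbw
Total batch = 563.6 pbw; LOI loss = 63.58 pbw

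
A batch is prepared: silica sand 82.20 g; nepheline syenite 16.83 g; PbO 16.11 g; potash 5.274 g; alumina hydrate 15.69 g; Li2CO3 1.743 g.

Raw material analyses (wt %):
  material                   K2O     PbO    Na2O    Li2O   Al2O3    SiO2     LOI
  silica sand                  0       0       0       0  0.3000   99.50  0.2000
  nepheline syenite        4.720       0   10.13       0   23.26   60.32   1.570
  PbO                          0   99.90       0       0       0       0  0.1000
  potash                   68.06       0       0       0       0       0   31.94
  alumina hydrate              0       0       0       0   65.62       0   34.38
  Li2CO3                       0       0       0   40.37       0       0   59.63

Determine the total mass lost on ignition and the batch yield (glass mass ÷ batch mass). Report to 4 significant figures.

All internal work holds full float precision at every stage. In-progress results are printed rounded to four significant digits between the steps; every reported number is rounded only once. The derived quantities, which include six oxide percentages, ignition loss, the yield, net glass mass, the totals, are recomputed in exact precision, precisely as stated by problem or answer, from the weighed amounts at 129.3 g of glass.
Each material's LOI contribution:
  silica sand: 82.20 × 0.002000 = 0.1644 g
  nepheline syenite: 16.83 × 0.01570 = 0.2642 g
  PbO: 16.11 × 0.001000 = 0.01611 g
  potash: 5.274 × 0.3194 = 1.685 g
  alumina hydrate: 15.69 × 0.3438 = 5.394 g
  Li2CO3: 1.743 × 0.5963 = 1.039 g
Total LOI = 8.563 g
Glass = batch − LOI = 137.8 − 8.563 = 129.3 g

LOI loss = 8.563 g; glass = 129.3 g; yield = 93.79%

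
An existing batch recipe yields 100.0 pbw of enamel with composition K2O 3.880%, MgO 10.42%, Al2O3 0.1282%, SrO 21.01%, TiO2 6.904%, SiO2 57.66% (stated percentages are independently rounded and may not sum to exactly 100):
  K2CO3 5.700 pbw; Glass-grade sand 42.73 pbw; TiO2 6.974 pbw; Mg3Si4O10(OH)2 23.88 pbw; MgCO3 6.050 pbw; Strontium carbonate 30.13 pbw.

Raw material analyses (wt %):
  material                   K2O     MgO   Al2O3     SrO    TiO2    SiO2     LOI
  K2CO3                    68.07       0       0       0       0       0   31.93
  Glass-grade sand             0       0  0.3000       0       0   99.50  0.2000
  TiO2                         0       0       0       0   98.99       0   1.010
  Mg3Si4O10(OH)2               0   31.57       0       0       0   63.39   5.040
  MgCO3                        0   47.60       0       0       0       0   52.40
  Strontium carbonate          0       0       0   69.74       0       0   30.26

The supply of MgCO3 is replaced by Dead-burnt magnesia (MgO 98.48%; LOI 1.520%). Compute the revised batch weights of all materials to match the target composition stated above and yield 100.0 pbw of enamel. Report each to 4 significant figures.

Revised batch per 100.0 pbw enamel:
  K2CO3: 5.700 pbw
  Glass-grade sand: 42.73 pbw
  TiO2: 6.974 pbw
  Mg3Si4O10(OH)2: 23.88 pbw
  Dead-burnt magnesia: 2.924 pbw
  Strontium carbonate: 30.13 pbw
Total batch = 112.3 pbw; LOI loss = 12.34 pbw

All arithmetic keeps full precision at each step; intermediates are displayed rounded to four significant digits in the printout; every reported value carries a single rounding — the derived quantities, which include six oxide percentages, totals, LOI, the yield, net glass mass, are re-derived at exact precision, as quoted within the problem or the answer, from the batch weights at 100.0 pbw of glass.
Target masses of each oxide per 100.0 pbw enamel:
  K2O: 3.880% × 100.0 = 3.880 pbw
  MgO: 10.42% × 100.0 = 10.42 pbw
  Al2O3: 0.1282% × 100.0 = 0.1282 pbw
  SrO: 21.01% × 100.0 = 21.01 pbw
  TiO2: 6.904% × 100.0 = 6.904 pbw
  SiO2: 57.66% × 100.0 = 57.66 pbw
Checking each oxide sum given the weights on record, against the basis in use (delivered sums recover each target once rounding is allowed for):
  K2O: 5.700·0.6807 = 3.880 pbw (target 3.880 pbw)
  MgO: 23.88·0.3157 + 2.924·0.9848 = 10.42 pbw (target 10.42 pbw)
  Al2O3: 42.73·0.003000 = 0.1282 pbw (target 0.1282 pbw)
  SrO: 30.13·0.6974 = 21.01 pbw (target 21.01 pbw)
  TiO2: 6.974·0.9899 = 6.904 pbw (target 6.904 pbw)
  SiO2: 42.73·0.9950 + 23.88·0.6339 = 57.65 pbw (target 57.66 pbw)
Glass-mass sanity pass: total batch − LOI = 100.0 pbw (the Σ of target masses is 100.0 pbw; versus the stated basis of 100.0 pbw — any gap is answer rounding).
Summing the batch: Σ batch = 112.3 pbw; ignition loss, Σ(batch × LOI) = 12.34 pbw; the yield ratio, glass ÷ batch: 89.01%.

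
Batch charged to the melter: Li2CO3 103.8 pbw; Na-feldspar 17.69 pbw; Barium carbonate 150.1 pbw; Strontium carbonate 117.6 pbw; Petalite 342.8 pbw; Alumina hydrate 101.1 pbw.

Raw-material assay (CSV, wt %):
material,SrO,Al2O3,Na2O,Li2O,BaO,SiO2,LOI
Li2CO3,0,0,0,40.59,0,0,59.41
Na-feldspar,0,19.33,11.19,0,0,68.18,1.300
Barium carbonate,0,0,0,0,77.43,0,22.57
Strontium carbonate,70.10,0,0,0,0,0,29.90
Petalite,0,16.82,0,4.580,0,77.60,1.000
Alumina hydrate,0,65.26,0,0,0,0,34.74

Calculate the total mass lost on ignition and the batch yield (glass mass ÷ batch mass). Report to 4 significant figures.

LOI loss = 169.5 pbw; glass = 663.6 pbw; yield = 79.66%

Working values are printed with 4-significant-figure rounding on the page — exact precision is carried from first step to last; each reported value receives exactly one rounding. Derived quantities (glass mass, the totals, LOI, six oxide percentages, yield) are computed in full float precision using the weight values per 663.6 pbw of glass, exactly as shown in the problem or the answer.
Each material's LOI contribution:
  Li2CO3: 103.8 × 0.5941 = 61.67 pbw
  Na-feldspar: 17.69 × 0.01300 = 0.2300 pbw
  Barium carbonate: 150.1 × 0.2257 = 33.88 pbw
  Strontium carbonate: 117.6 × 0.2990 = 35.16 pbw
  Petalite: 342.8 × 0.01000 = 3.428 pbw
  Alumina hydrate: 101.1 × 0.3474 = 35.12 pbw
Total LOI = 169.5 pbw
Glass = batch − LOI = 833.1 − 169.5 = 663.6 pbw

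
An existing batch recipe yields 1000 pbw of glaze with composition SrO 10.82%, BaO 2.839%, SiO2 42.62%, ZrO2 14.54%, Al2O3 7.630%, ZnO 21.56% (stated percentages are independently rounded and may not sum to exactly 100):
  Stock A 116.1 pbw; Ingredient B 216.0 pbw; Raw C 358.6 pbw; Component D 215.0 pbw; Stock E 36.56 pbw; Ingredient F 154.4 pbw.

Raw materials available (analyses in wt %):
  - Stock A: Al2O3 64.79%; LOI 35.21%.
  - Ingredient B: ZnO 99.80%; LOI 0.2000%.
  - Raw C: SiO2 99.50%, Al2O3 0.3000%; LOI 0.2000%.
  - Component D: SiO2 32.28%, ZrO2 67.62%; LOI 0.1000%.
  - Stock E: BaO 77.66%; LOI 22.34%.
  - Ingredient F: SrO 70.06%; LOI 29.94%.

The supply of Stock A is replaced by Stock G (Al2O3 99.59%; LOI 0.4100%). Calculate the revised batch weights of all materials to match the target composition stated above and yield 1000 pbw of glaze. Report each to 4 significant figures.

Mid-chain values appear with 4-significant-figure rounding across the worked steps; each numeric step maintains full float precision through the solve — a single rounding yields each reported result — the derived quantities, including LOI, net glass mass, the totals, the six compositions, the yield, are carried from the weighed amounts per 1000 pbw of glass at full float precision precisely as stated by the problem or answer text.
Target oxide masses per 1000 pbw glaze:
  SrO: 10.82% × 1000 = 108.2 pbw
  BaO: 2.839% × 1000 = 28.39 pbw
  SiO2: 42.62% × 1000 = 426.2 pbw
  ZrO2: 14.54% × 1000 = 145.4 pbw
  Al2O3: 7.630% × 1000 = 76.30 pbw
  ZnO: 21.56% × 1000 = 215.6 pbw
Checking each oxide sum given the weights on record, per the basis as stated (delivered sums recover each target modulo rounding of the values):
  SrO: 154.4·0.7006 = 108.2 pbw (target 108.2 pbw)
  BaO: 36.56·0.7766 = 28.39 pbw (target 28.39 pbw)
  SiO2: 358.6·0.9950 + 215.0·0.3228 = 426.2 pbw (target 426.2 pbw)
  ZrO2: 215.0·0.6762 = 145.4 pbw (target 145.4 pbw)
  Al2O3: 75.53·0.9959 + 358.6·0.003000 = 76.30 pbw (target 76.30 pbw)
  ZnO: 216.0·0.9980 = 215.6 pbw (target 215.6 pbw)
Glass-mass closure: net batch after ignition = 1000 pbw (the targets, summed, come to 1000 pbw; the stated basis being 1000 pbw — deltas are rounding alone).
Batch total: Σ batch = 1056 pbw; Σ batch·LOI gives LOI loss = 56.07 pbw; yield: glass divided by total = 94.69%.

Revised batch per 1000 pbw glaze:
  Stock G: 75.53 pbw
  Ingredient B: 216.0 pbw
  Raw C: 358.6 pbw
  Component D: 215.0 pbw
  Stock E: 36.56 pbw
  Ingredient F: 154.4 pbw
Total batch = 1056 pbw; LOI loss = 56.07 pbw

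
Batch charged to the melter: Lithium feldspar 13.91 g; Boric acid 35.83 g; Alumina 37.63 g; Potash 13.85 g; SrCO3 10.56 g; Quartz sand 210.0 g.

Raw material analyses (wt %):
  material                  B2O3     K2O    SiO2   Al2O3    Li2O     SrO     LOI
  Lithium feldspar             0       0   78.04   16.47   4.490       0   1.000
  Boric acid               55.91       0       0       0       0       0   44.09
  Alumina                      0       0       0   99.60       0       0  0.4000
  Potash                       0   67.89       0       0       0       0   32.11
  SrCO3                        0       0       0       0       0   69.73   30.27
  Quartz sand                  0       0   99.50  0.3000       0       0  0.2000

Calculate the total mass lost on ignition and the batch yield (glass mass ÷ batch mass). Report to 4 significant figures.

LOI loss = 24.15 g; glass = 297.6 g; yield = 92.49%

Values along the way are displayed with 4-significant-figure rounding when written out; the working math runs at exact precision through the solve; every reported value sees exactly one rounding. Derived quantities are rebuilt at full float precision (the yield, six oxide percentages, totals, glass mass, ignition loss) from the weighed amounts per 297.6 g of glass exactly as printed in the problem or the answer.
LOI of each material in turn:
  Lithium feldspar: 13.91 × 0.01000 = 0.1391 g
  Boric acid: 35.83 × 0.4409 = 15.80 g
  Alumina: 37.63 × 0.004000 = 0.1505 g
  Potash: 13.85 × 0.3211 = 4.447 g
  SrCO3: 10.56 × 0.3027 = 3.197 g
  Quartz sand: 210.0 × 0.002000 = 0.4200 g
Total LOI = 24.15 g
Glass = batch − LOI = 321.8 − 24.15 = 297.6 g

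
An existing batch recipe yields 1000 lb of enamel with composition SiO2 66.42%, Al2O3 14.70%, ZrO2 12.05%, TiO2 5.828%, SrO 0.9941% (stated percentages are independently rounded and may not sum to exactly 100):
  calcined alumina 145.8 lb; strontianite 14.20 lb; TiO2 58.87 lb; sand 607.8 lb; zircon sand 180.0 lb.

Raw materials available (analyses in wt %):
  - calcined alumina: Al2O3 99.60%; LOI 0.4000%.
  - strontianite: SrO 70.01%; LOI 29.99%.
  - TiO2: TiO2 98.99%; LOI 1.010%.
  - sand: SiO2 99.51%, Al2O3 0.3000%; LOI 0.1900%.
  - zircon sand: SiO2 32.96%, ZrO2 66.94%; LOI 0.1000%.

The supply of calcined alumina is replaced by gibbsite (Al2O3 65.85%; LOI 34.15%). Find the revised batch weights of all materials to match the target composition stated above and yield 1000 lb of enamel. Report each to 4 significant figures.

Revised batch per 1000 lb enamel:
  gibbsite: 220.5 lb
  strontianite: 14.20 lb
  TiO2: 58.87 lb
  sand: 607.8 lb
  zircon sand: 180.0 lb
Total batch = 1081 lb; LOI loss = 81.49 lb

The whole derivation keeps full float precision in all steps; intermediates appear with 4-significant-figure rounding between the steps — exactly one rounding goes into each reported value. All derived quantities (ignition loss, the yield, glass mass, the five compositions, the totals) are re-derived at full precision using the weight values at 1000 lb of glass exactly as shown in the problem or the answer.
The oxide mass targets at 1000 lb enamel:
  SiO2: 66.42% × 1000 = 664.2 lb
  Al2O3: 14.70% × 1000 = 147.0 lb
  ZrO2: 12.05% × 1000 = 120.5 lb
  TiO2: 5.828% × 1000 = 58.28 lb
  SrO: 0.9941% × 1000 = 9.941 lb
Checking each oxide sum on the weights just shown, versus the basis set out (oxide sums agree with the targets net of answer rounding effects):
  SiO2: 607.8·0.9951 + 180.0·0.3296 = 664.1 lb (target 664.2 lb)
  Al2O3: 220.5·0.6585 + 607.8·0.003000 = 147.0 lb (target 147.0 lb)
  ZrO2: 180.0·0.6694 = 120.5 lb (target 120.5 lb)
  TiO2: 58.87·0.9899 = 58.28 lb (target 58.28 lb)
  SrO: 14.20·0.7001 = 9.941 lb (target 9.941 lb)
Glass-mass bookkeeping: whole batch net of LOI = 999.9 lb (summing oxide targets gives 999.9 lb; basis as stated: 1000 lb — differing by rounding only).
Whole-batch sum: Σ batch = 1081 lb; the LOI term Σ batch·LOI equals 81.49 lb; glass ÷ batch gives a yield of 92.46%.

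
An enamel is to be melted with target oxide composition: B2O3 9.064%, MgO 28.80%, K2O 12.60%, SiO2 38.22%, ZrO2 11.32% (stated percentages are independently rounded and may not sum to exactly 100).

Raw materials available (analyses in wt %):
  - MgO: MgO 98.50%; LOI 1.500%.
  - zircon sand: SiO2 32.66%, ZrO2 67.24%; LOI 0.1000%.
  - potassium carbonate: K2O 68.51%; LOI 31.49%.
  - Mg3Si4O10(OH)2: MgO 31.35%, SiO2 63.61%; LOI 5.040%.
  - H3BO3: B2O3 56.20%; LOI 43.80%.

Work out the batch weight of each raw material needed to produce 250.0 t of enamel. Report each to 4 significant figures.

Mid-chain values are printed rounded to 4 significant figures at each printed step — the whole derivation holds full precision at each step — every reported result takes exactly one rounding. Derived quantities, including totals, LOI, the five compositions, net glass mass, the yield, are carried from the weighed amounts on 250.0 t of glass at full float precision as they appear in question or answer.
The oxide mass targets at 250.0 t enamel:
  B2O3: 9.064% × 250.0 = 22.66 t
  MgO: 28.80% × 250.0 = 72.00 t
  K2O: 12.60% × 250.0 = 31.50 t
  SiO2: 38.22% × 250.0 = 95.55 t
  ZrO2: 11.32% × 250.0 = 28.30 t
Verifying the oxide balance with the batch weights as given, for the quoted basis mass (every target is met by its sum given rounding of the digits):
  B2O3: 40.32·0.5620 = 22.66 t (target 22.66 t)
  MgO: 32.17·0.9850 + 128.6·0.3135 = 72.00 t (target 72.00 t)
  K2O: 45.98·0.6851 = 31.50 t (target 31.50 t)
  SiO2: 42.09·0.3266 + 128.6·0.6361 = 95.55 t (target 95.55 t)
  ZrO2: 42.09·0.6724 = 28.30 t (target 28.30 t)
Glass-mass sanity pass: whole batch net of LOI = 250.0 t (targets for the oxides total 250.0 t; versus the stated basis of 250.0 t — a pure rounding effect).
Summing the batch: Σ batch = 289.2 t; Σ batch·LOI gives LOI loss = 39.15 t; as yield: glass ÷ batch → 86.46%.

Batch per 250.0 t enamel:
  MgO: 32.17 t
  zircon sand: 42.09 t
  potassium carbonate: 45.98 t
  Mg3Si4O10(OH)2: 128.6 t
  H3BO3: 40.32 t
Total batch = 289.2 t; LOI loss = 39.15 t; yield = 86.46%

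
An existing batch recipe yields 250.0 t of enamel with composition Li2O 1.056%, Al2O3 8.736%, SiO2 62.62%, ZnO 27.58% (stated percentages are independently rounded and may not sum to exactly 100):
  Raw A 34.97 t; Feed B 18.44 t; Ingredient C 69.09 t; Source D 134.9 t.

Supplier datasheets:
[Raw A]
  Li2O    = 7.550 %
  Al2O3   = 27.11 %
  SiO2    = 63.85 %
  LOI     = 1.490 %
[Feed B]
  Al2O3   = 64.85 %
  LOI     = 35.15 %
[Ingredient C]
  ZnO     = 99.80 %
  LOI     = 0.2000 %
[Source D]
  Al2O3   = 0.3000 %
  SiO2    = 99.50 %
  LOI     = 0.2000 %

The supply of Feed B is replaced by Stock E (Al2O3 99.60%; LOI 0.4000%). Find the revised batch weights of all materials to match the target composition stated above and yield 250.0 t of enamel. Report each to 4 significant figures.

In-progress results are shown with 4-significant-digit rounding alongside each step; all arithmetic runs at exact precision in all steps; each reported value is rounded only once — all derived quantities (glass mass, ignition loss, four oxide percentages, totals, yield) are rebuilt from the batch weights on 250.0 t of glass in full float precision, exactly as shown in problem or answer.
Target oxide masses per 250.0 t enamel:
  Li2O: 1.056% × 250.0 = 2.640 t
  Al2O3: 8.736% × 250.0 = 21.84 t
  SiO2: 62.62% × 250.0 = 156.6 t
  ZnO: 27.58% × 250.0 = 68.95 t
A balance pass over the oxides, given the weights on record, versus the basis set out (sums match the target masses up to rounding of the answer):
  Li2O: 34.97·0.07550 = 2.640 t (target 2.640 t)
  Al2O3: 34.97·0.2711 + 12.00·0.9960 + 134.9·0.003000 = 21.84 t (target 21.84 t)
  SiO2: 34.97·0.6385 + 134.9·0.9950 = 156.6 t (target 156.6 t)
  ZnO: 69.09·0.9980 = 68.95 t (target 68.95 t)
Glass-mass closure: batch Σ − ignition loss = 250.0 t (the Σ of target masses is 250.0 t; with the basis standing at 250.0 t — any gap is answer rounding).
Total batch = Σ batch = 251.0 t; LOI removed, Σ of batch·LOI: 0.9770 t; yield, glass over the total, = 99.61%.

Revised batch per 250.0 t enamel:
  Raw A: 34.97 t
  Stock E: 12.00 t
  Ingredient C: 69.09 t
  Source D: 134.9 t
Total batch = 251.0 t; LOI loss = 0.9770 t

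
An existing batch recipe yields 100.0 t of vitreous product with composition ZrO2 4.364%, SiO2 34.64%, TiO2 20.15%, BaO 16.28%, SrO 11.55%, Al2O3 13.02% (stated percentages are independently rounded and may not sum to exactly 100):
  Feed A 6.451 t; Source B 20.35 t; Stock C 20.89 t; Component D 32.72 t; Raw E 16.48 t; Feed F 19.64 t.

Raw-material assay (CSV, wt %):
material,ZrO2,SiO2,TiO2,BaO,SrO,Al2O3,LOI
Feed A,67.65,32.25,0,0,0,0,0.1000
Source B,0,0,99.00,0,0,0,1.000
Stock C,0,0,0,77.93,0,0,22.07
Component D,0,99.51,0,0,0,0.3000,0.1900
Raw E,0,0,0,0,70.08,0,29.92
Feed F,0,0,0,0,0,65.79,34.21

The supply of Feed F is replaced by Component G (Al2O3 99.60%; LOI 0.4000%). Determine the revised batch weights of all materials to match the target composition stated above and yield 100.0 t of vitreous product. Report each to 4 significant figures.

Revised batch per 100.0 t vitreous product:
  Feed A: 6.451 t
  Source B: 20.35 t
  Stock C: 20.89 t
  Component D: 32.72 t
  Raw E: 16.48 t
  Component G: 12.97 t
Total batch = 109.9 t; LOI loss = 9.865 t

Working values are printed (rounded to four significant digits) between the steps; exact precision is kept end to end; each reported number includes exactly one rounding; the derived quantities, which include totals, glass mass, LOI, the yield, the six compositions, are re-derived in full precision, as given in the problem or the answer, starting from the weights at 100.0 t of glass.
Oxide-by-oxide targets in 100.0 t vitreous product:
  ZrO2: 4.364% × 100.0 = 4.364 t
  SiO2: 34.64% × 100.0 = 34.64 t
  TiO2: 20.15% × 100.0 = 20.15 t
  BaO: 16.28% × 100.0 = 16.28 t
  SrO: 11.55% × 100.0 = 11.55 t
  Al2O3: 13.02% × 100.0 = 13.02 t
Sums-versus-targets review from the weights as reported, on the stated basis (sums match the target masses once rounding is allowed for):
  ZrO2: 6.451·0.6765 = 4.364 t (target 4.364 t)
  SiO2: 6.451·0.3225 + 32.72·0.9951 = 34.64 t (target 34.64 t)
  TiO2: 20.35·0.9900 = 20.15 t (target 20.15 t)
  BaO: 20.89·0.7793 = 16.28 t (target 16.28 t)
  SrO: 16.48·0.7008 = 11.55 t (target 11.55 t)
  Al2O3: 32.72·0.003000 + 12.97·0.9960 = 13.02 t (target 13.02 t)
Glass-mass closure: total batch − LOI = 100.0 t (summing oxide targets gives 100.0 t; with the basis standing at 100.0 t — a pure rounding effect).
Total batch = Σ batch = 109.9 t; the LOI term Σ batch·LOI equals 9.865 t; as yield: glass ÷ batch → 91.02%.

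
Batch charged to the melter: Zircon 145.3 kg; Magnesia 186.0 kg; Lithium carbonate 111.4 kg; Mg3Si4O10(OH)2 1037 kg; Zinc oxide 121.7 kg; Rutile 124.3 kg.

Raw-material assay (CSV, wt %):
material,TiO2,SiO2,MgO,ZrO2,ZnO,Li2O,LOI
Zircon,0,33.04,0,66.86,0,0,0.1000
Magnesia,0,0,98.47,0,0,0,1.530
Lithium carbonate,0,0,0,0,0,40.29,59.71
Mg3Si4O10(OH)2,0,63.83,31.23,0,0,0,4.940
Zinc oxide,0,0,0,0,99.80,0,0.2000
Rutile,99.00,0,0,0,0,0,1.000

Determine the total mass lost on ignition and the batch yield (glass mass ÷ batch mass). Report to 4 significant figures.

LOI loss = 122.2 kg; glass = 1603 kg; yield = 92.92%

All internal work keeps full float precision from start to finish. The intermediate values are rounded off to 4 significant figures when displayed; exactly one rounding is applied to every reported figure — derived quantities, including LOI, totals, glass mass, the yield, the six compositions, are recomputed from the batch weights on 1603 kg of glass at full precision precisely as stated by the problem or answer text.
Per-material ignition loss:
  Zircon: 145.3 × 0.001000 = 0.1453 kg
  Magnesia: 186.0 × 0.01530 = 2.846 kg
  Lithium carbonate: 111.4 × 0.5971 = 66.52 kg
  Mg3Si4O10(OH)2: 1037 × 0.04940 = 51.23 kg
  Zinc oxide: 121.7 × 0.002000 = 0.2434 kg
  Rutile: 124.3 × 0.01000 = 1.243 kg
Total LOI = 122.2 kg
Glass = batch − LOI = 1726 − 122.2 = 1603 kg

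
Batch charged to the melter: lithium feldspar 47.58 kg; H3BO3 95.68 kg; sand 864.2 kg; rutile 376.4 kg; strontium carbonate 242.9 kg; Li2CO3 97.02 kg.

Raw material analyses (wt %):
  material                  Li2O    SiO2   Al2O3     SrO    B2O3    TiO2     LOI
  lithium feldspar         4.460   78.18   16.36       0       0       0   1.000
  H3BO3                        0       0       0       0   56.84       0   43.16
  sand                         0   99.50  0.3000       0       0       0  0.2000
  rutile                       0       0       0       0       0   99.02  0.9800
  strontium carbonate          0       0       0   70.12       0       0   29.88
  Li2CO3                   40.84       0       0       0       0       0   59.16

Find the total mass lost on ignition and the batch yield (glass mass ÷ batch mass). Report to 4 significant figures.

All arithmetic runs at full precision from start to finish — mid-chain values are printed rounded to 4 significant digits in the working. Each reported value takes a single rounding. The derived quantities are recomputed in exact precision (the totals, glass mass, the six compositions, the yield, LOI) from the weighed amounts per 1547 kg of glass, as written in the problem or answer text.
Per-material ignition loss:
  lithium feldspar: 47.58 × 0.01000 = 0.4758 kg
  H3BO3: 95.68 × 0.4316 = 41.30 kg
  sand: 864.2 × 0.002000 = 1.728 kg
  rutile: 376.4 × 0.009800 = 3.689 kg
  strontium carbonate: 242.9 × 0.2988 = 72.58 kg
  Li2CO3: 97.02 × 0.5916 = 57.40 kg
Total LOI = 177.2 kg
Glass = batch − LOI = 1724 − 177.2 = 1547 kg

LOI loss = 177.2 kg; glass = 1547 kg; yield = 89.72%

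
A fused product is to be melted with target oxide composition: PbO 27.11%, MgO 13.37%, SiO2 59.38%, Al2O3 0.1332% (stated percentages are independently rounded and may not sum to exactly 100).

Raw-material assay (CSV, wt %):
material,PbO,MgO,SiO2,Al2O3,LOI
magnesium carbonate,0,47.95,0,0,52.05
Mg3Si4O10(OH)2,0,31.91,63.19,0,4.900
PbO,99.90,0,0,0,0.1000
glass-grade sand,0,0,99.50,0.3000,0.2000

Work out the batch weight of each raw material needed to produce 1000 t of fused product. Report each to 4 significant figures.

In-progress results are printed (rounded to 4 significant digits) within the worked lines — each numeric step carries full float precision from start to finish — exactly one rounding goes into each reported result; all derived quantities (four oxide percentages, LOI, glass mass, the totals, the yield) are recomputed at exact precision from the batch weights at 1000 t of glass, as given in problem or answer.
Oxide-by-oxide targets in 1000 t fused product:
  PbO: 27.11% × 1000 = 271.1 t
  MgO: 13.37% × 1000 = 133.7 t
  SiO2: 59.38% × 1000 = 593.8 t
  Al2O3: 0.1332% × 1000 = 1.332 t
Per-oxide balance check given the weights on record, for the quoted basis mass (delivered sums recover each target within answer rounding):
  PbO: 271.4·0.9990 = 271.1 t (target 271.1 t)
  MgO: 118.7·0.4795 + 240.6·0.3191 = 133.7 t (target 133.7 t)
  SiO2: 240.6·0.6319 + 444.0·0.9950 = 593.8 t (target 593.8 t)
  Al2O3: 444.0·0.003000 = 1.332 t (target 1.332 t)
Glass-mass bookkeeping: net batch after ignition = 1000 t (oxide target masses add up to 999.9 t; stated basis 1000 t — rounding explains the deltas).
Total batch = Σ batch = 1075 t; LOI removed, Σ of batch·LOI: 74.73 t; glass ÷ batch gives a yield of 93.05%.

Batch per 1000 t fused product:
  magnesium carbonate: 118.7 t
  Mg3Si4O10(OH)2: 240.6 t
  PbO: 271.4 t
  glass-grade sand: 444.0 t
Total batch = 1075 t; LOI loss = 74.73 t; yield = 93.05%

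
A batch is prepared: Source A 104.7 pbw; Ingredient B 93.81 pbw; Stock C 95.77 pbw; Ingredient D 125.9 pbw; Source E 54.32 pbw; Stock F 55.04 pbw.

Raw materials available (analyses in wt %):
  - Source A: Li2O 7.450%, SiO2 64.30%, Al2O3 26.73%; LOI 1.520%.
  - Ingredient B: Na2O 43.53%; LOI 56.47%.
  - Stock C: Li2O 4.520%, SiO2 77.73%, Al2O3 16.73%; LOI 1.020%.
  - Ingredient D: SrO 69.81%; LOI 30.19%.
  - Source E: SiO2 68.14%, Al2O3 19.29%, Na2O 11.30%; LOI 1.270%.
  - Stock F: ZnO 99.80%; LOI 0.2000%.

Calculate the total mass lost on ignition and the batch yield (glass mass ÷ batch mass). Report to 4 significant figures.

LOI loss = 94.35 pbw; glass = 435.2 pbw; yield = 82.18%

The intermediate values are shown, with 4-significant-figure rounding, when written out; each numeric step keeps full precision throughout. A single rounding yields every reported number; derived quantities are recomputed in full precision (LOI, yield, glass mass, totals, six oxide percentages) from the batch weights at 435.2 pbw of glass as they appear in the problem or answer text.
Each material's LOI contribution:
  Source A: 104.7 × 0.01520 = 1.591 pbw
  Ingredient B: 93.81 × 0.5647 = 52.97 pbw
  Stock C: 95.77 × 0.01020 = 0.9769 pbw
  Ingredient D: 125.9 × 0.3019 = 38.01 pbw
  Source E: 54.32 × 0.01270 = 0.6899 pbw
  Stock F: 55.04 × 0.002000 = 0.1101 pbw
Total LOI = 94.35 pbw
Glass = batch − LOI = 529.5 − 94.35 = 435.2 pbw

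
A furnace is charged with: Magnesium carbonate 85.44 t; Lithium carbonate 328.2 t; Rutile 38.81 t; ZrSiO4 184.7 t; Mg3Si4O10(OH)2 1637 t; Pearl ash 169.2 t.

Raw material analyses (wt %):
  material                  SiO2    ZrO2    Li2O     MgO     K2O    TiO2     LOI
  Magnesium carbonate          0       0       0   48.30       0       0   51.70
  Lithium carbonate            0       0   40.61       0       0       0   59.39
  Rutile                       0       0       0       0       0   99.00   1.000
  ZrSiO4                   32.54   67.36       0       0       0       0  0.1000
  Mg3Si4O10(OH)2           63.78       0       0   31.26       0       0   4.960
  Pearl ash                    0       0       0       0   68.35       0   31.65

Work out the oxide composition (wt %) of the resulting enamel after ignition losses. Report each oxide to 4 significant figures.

Mid-chain values are printed, with 4-significant-figure rounding, at each printed step. The whole derivation maintains full float precision from start to finish — every reported result carries a single rounding; the derived quantities, including glass mass, yield, ignition loss, the six compositions, the totals, are computed from the weighed amounts at 2069 t of glass at full float precision, as given in either problem or answer.
Oxide-by-oxide delivered mass:
  SiO2: 184.7·0.3254 + 1637·0.6378 = 1104 t
  ZrO2: 184.7·0.6736 = 124.4 t
  Li2O: 328.2·0.4061 = 133.3 t
  MgO: 85.44·0.4830 + 1637·0.3126 = 553.0 t
  K2O: 169.2·0.6835 = 115.6 t
  TiO2: 38.81·0.9900 = 38.42 t
LOI: 85.44·0.5170 + 328.2·0.5939 + 38.81·0.01000 + 184.7·0.001000 + 1637·0.04960 + 169.2·0.3165 = 374.4 t
Resulting glass, batch − LOI: 2443 − 374.4 = 2069 t (= Σ oxide masses)
percent share: oxide ÷ glass, ×100

Glass mass = 2069 t (batch 2443 − LOI 374.4).
Composition: SiO2 53.37%, ZrO2 6.013%, Li2O 6.442%, MgO 26.73%, K2O 5.590%, TiO2 1.857%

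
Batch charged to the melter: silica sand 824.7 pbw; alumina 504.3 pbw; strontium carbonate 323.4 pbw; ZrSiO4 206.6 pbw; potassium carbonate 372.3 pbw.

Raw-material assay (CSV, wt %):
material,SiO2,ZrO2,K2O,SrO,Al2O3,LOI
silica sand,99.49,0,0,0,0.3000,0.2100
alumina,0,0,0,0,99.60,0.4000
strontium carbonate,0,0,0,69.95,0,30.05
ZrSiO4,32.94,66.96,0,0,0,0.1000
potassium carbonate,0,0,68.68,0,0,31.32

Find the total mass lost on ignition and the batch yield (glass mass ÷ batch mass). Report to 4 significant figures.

LOI loss = 217.7 pbw; glass = 2014 pbw; yield = 90.24%

All internal work maintains exact precision throughout. The intermediate values appear rounded to four significant figures when written out — exactly one rounding lands on each reported value; derived quantities, including the yield, the five compositions, LOI, the totals, glass mass, are re-derived from the weighed amounts for 2014 pbw of glass at full precision, exactly as shown in problem or answer.
Ignition loss by material:
  silica sand: 824.7 × 0.002100 = 1.732 pbw
  alumina: 504.3 × 0.004000 = 2.017 pbw
  strontium carbonate: 323.4 × 0.3005 = 97.18 pbw
  ZrSiO4: 206.6 × 0.001000 = 0.2066 pbw
  potassium carbonate: 372.3 × 0.3132 = 116.6 pbw
Total LOI = 217.7 pbw
Glass = batch − LOI = 2231 − 217.7 = 2014 pbw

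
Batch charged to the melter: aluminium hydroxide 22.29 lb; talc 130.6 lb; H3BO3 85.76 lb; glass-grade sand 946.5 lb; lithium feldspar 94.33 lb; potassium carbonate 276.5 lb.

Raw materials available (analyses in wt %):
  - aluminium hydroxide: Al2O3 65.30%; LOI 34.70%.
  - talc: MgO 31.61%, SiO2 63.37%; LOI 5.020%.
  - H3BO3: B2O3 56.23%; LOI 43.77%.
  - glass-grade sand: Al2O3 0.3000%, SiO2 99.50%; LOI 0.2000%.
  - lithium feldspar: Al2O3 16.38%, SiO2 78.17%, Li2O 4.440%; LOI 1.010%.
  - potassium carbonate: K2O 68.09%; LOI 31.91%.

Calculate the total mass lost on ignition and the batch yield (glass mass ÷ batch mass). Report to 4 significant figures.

LOI loss = 142.9 lb; glass = 1413 lb; yield = 90.82%

Working values are displayed rounded to four significant digits within the worked lines. The working math runs at full float precision through every step; a single rounding produces every reported value — the derived quantities (yield, six oxide percentages, glass mass, totals, ignition loss) are carried using the weight values per 1413 lb of glass at full float precision as written in problem or answer.
Material-by-material LOI:
  aluminium hydroxide: 22.29 × 0.3470 = 7.735 lb
  talc: 130.6 × 0.05020 = 6.556 lb
  H3BO3: 85.76 × 0.4377 = 37.54 lb
  glass-grade sand: 946.5 × 0.002000 = 1.893 lb
  lithium feldspar: 94.33 × 0.01010 = 0.9527 lb
  potassium carbonate: 276.5 × 0.3191 = 88.23 lb
Total LOI = 142.9 lb
Glass = batch − LOI = 1556 − 142.9 = 1413 lb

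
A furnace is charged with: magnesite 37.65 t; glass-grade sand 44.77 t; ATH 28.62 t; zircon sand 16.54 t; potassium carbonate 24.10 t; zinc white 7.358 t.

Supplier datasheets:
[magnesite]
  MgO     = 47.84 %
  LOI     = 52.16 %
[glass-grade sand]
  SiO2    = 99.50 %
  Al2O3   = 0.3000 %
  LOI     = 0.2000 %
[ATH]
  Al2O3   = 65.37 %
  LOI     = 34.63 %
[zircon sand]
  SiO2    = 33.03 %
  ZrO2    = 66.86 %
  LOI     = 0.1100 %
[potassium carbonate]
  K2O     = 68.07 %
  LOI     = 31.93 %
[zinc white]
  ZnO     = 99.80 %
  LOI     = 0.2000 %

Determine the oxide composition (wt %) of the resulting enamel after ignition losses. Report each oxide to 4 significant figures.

Glass mass = 121.7 t (batch 159.0 − LOI 37.37).
Composition: SiO2 41.10%, K2O 13.48%, ZrO2 9.089%, MgO 14.80%, ZnO 6.035%, Al2O3 15.49%

In-progress results are printed rounded to four significant digits between the steps — the working math runs at exact precision at all times — each reported figure is rounded only once — all derived quantities, including the yield, totals, ignition loss, six oxide percentages, glass mass, are carried using the weight values on 121.7 t of glass at full precision, as written in the question or the answer.
Oxide-by-oxide delivered mass:
  SiO2: 44.77·0.9950 + 16.54·0.3303 = 50.01 t
  K2O: 24.10·0.6807 = 16.40 t
  ZrO2: 16.54·0.6686 = 11.06 t
  MgO: 37.65·0.4784 = 18.01 t
  ZnO: 7.358·0.9980 = 7.343 t
  Al2O3: 44.77·0.003000 + 28.62·0.6537 = 18.84 t
LOI: 37.65·0.5216 + 44.77·0.002000 + 28.62·0.3463 + 16.54·0.001100 + 24.10·0.3193 + 7.358·0.002000 = 37.37 t
Resulting glass, batch − LOI: 159.0 − 37.37 = 121.7 t (the oxide masses sum to this)
wt % = oxide mass / glass mass × 100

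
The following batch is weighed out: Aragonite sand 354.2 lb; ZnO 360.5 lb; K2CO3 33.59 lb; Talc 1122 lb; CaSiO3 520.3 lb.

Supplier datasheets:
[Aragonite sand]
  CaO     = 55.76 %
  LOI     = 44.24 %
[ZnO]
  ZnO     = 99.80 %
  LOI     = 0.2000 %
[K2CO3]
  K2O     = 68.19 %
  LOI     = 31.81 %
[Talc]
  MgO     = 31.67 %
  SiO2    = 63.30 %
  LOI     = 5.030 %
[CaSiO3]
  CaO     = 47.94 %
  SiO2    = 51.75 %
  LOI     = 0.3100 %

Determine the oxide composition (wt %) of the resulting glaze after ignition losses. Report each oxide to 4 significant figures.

The whole derivation holds full precision end to end. In-progress results are displayed rounded to four significant digits across the worked steps; every reported value takes exactly one rounding — all derived quantities, including the totals, five oxide percentages, net glass mass, yield, LOI, are re-derived using the weight values for 2164 lb of glass at exact precision as set out in either problem or answer.
What the batch supplies per oxide:
  CaO: 354.2·0.5576 + 520.3·0.4794 = 446.9 lb
  K2O: 33.59·0.6819 = 22.91 lb
  ZnO: 360.5·0.9980 = 359.8 lb
  MgO: 1122·0.3167 = 355.3 lb
  SiO2: 1122·0.6330 + 520.3·0.5175 = 979.5 lb
LOI: 354.2·0.4424 + 360.5·0.002000 + 33.59·0.3181 + 1122·0.05030 + 520.3·0.003100 = 226.2 lb
Resulting glass, batch − LOI: 2391 − 226.2 = 2164 lb (consistent with Σ oxide mass)
oxide / glass × 100 gives the wt %

Glass mass = 2164 lb (batch 2391 − LOI 226.2).
Composition: CaO 20.65%, K2O 1.058%, ZnO 16.62%, MgO 16.42%, SiO2 45.25%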